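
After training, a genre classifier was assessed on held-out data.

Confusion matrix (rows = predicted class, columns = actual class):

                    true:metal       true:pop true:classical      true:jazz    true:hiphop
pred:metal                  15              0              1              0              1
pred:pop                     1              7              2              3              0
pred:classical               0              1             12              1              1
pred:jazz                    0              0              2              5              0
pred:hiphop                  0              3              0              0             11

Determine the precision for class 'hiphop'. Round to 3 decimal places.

0.786

Treat 'hiphop' as positive and all other classes as negative.
precision = TP/(TP+FP).
hiphop: TP=11, FP=0+3+0+0=3 → 11/14 = 0.7857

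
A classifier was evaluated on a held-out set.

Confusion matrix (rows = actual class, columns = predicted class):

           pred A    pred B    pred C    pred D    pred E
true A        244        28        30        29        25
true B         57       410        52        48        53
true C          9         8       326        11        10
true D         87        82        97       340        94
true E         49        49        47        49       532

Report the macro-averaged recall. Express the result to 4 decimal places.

Per-class recall (TP/(TP+FN)):
  A: TP=244, FN=28+30+29+25=112 → 244/356 = 0.68539
  B: TP=410, FN=57+52+48+53=210 → 410/620 = 0.66129
  C: TP=326, FN=9+8+11+10=38 → 326/364 = 0.89560
  D: TP=340, FN=87+82+97+94=360 → 340/700 = 0.48571
  E: TP=532, FN=49+49+47+49=194 → 532/726 = 0.73278
Macro-recall = mean = (0.68539 + 0.66129 + 0.89560 + 0.48571 + 0.73278) / 5 = 0.6922

0.6922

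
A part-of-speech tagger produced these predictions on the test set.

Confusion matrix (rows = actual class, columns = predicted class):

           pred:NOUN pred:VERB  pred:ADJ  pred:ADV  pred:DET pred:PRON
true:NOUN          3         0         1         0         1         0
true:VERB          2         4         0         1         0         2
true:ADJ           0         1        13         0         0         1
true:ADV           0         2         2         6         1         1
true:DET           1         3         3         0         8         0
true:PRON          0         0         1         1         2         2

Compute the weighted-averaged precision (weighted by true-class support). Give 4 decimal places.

0.5944

Per-class precision (TP/(TP+FP)):
  NOUN: TP=3, FP=2+0+0+1+0=3 → 3/6 = 0.50000
  VERB: TP=4, FP=0+1+2+3+0=6 → 4/10 = 0.40000
  ADJ: TP=13, FP=1+0+2+3+1=7 → 13/20 = 0.65000
  ADV: TP=6, FP=0+1+0+0+1=2 → 6/8 = 0.75000
  DET: TP=8, FP=1+0+0+1+2=4 → 8/12 = 0.66667
  PRON: TP=2, FP=0+2+1+1+0=4 → 2/6 = 0.33333
Weighted-precision = Σ (supportᵢ/N)·precisionᵢ with N=62: (5/62)·0.50000 + (9/62)·0.40000 + (15/62)·0.65000 + (12/62)·0.75000 + (15/62)·0.66667 + (6/62)·0.33333 = 0.5944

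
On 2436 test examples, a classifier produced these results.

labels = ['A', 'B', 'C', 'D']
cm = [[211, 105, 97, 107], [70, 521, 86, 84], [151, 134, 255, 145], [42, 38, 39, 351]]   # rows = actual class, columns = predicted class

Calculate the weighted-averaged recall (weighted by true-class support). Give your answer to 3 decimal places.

0.549

Per-class recall (TP/(TP+FN)):
  A: TP=211, FN=105+97+107=309 → 211/520 = 0.4058
  B: TP=521, FN=70+86+84=240 → 521/761 = 0.6846
  C: TP=255, FN=151+134+145=430 → 255/685 = 0.3723
  D: TP=351, FN=42+38+39=119 → 351/470 = 0.7468
Weighted-recall = Σ (supportᵢ/N)·recallᵢ with N=2436: (520/2436)·0.4058 + (761/2436)·0.6846 + (685/2436)·0.3723 + (470/2436)·0.7468 = 0.549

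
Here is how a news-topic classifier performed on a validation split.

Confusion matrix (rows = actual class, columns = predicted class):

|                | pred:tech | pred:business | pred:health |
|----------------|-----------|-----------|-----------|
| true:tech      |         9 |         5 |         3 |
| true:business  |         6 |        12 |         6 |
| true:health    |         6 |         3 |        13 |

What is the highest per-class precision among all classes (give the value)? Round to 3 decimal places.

0.600

Per-class precision (TP/(TP+FP)):
  tech: TP=9, FP=6+6=12 → 9/21 = 0.4286
  business: TP=12, FP=5+3=8 → 12/20 = 0.6000
  health: TP=13, FP=3+6=9 → 13/22 = 0.5909
Highest is class 'business' with precision = 0.600.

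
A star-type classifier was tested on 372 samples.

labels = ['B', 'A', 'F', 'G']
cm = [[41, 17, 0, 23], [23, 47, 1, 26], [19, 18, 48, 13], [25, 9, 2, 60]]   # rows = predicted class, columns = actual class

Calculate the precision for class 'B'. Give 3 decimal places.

0.506

precision = TP/(TP+FP).
B: TP=41, FP=17+0+23=40 → 41/81 = 0.5062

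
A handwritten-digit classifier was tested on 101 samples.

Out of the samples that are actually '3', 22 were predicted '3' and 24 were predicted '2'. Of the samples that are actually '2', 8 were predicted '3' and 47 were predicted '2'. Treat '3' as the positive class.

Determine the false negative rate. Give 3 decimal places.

0.522

FNR = FN/(FN+TP) = 24/(24+22) = 0.522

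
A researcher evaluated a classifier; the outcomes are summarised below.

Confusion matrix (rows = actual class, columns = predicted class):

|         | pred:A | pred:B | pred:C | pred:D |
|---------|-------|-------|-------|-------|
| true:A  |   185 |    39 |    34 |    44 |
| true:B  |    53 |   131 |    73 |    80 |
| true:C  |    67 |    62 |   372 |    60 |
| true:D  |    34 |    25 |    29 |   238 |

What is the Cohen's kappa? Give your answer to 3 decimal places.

Observed agreement pₒ = trace/N = 926/1526 = 0.6068
Expected agreement pₑ = Σ (rowᵢ·colᵢ)/N² = (302·339 + 337·257 + 561·508 + 326·422)/1526² = 0.2626
κ = (pₒ − pₑ)/(1 − pₑ) = (0.6068 − 0.2626)/(1 − 0.2626) = 0.467

0.467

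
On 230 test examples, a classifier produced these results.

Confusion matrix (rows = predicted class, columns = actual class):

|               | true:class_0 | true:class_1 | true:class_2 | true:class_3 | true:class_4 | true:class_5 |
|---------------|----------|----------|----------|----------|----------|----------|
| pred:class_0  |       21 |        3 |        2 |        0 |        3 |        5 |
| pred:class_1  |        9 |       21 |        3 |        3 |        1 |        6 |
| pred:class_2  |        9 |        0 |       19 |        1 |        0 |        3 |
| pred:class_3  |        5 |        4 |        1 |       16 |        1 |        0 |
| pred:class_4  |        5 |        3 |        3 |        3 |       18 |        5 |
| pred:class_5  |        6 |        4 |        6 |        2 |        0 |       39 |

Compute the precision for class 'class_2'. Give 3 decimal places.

0.594

Take TP from the diagonal, FP from the rest of the 'class_2' prediction marginal, FN from the rest of the 'class_2' actual marginal.
precision = TP/(TP+FP).
class_2: TP=19, FP=9+0+1+0+3=13 → 19/32 = 0.5938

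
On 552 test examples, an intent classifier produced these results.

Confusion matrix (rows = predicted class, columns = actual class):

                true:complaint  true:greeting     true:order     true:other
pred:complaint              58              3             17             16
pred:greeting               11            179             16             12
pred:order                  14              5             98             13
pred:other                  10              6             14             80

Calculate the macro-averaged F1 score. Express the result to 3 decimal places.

0.724

Per-class F1 score (2·TP/(2·TP+FP+FN)):
  complaint: TP=58, FP=3+17+16=36, FN=11+14+10=35 → 116/187 = 0.6203
  greeting: TP=179, FP=11+16+12=39, FN=3+5+6=14 → 358/411 = 0.8710
  order: TP=98, FP=14+5+13=32, FN=17+16+14=47 → 196/275 = 0.7127
  other: TP=80, FP=10+6+14=30, FN=16+12+13=41 → 160/231 = 0.6926
Macro-F1 score = mean = (0.6203 + 0.8710 + 0.7127 + 0.6926) / 4 = 0.724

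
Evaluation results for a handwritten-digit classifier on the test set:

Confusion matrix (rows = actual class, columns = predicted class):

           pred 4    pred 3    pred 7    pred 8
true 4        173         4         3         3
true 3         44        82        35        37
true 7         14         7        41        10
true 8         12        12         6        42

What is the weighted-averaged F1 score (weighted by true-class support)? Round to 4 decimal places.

0.6291

Per-class F1 score (2·TP/(2·TP+FP+FN)):
  4: TP=173, FP=44+14+12=70, FN=4+3+3=10 → 346/426 = 0.81221
  3: TP=82, FP=4+7+12=23, FN=44+35+37=116 → 164/303 = 0.54125
  7: TP=41, FP=3+35+6=44, FN=14+7+10=31 → 82/157 = 0.52229
  8: TP=42, FP=3+37+10=50, FN=12+12+6=30 → 84/164 = 0.51220
Weighted-F1 score = Σ (supportᵢ/N)·F1 scoreᵢ with N=525: (183/525)·0.81221 + (198/525)·0.54125 + (72/525)·0.52229 + (72/525)·0.51220 = 0.6291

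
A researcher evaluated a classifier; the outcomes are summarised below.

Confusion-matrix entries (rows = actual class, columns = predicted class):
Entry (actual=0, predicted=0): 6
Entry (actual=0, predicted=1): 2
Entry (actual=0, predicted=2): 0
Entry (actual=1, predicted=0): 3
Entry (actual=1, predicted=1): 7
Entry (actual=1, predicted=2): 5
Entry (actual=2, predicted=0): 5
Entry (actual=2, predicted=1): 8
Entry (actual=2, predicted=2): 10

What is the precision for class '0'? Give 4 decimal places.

One-vs-rest for '0': TP = diagonal; FP = other classes predicted '0'; FN = '0' predicted as other.
precision = TP/(TP+FP).
0: TP=6, FP=3+5=8 → 6/14 = 0.42857

0.4286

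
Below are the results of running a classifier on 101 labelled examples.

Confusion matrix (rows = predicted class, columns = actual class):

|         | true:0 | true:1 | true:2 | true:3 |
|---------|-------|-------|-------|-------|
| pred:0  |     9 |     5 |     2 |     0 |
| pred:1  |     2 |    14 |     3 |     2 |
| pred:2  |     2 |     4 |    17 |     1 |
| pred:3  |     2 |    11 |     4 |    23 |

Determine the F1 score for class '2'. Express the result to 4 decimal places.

Take TP from the diagonal, FP from the rest of the '2' prediction marginal, FN from the rest of the '2' actual marginal.
F1 score = 2·TP/(2·TP+FP+FN).
2: TP=17, FP=2+4+1=7, FN=2+3+4=9 → 34/50 = 0.68000

0.6800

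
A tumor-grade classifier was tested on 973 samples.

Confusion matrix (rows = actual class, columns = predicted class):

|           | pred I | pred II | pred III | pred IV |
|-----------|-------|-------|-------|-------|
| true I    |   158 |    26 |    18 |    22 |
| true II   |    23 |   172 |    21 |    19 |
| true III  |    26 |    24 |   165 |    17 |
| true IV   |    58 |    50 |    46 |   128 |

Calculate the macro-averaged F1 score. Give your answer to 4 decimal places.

0.6391

Per-class F1 score (2·TP/(2·TP+FP+FN)):
  I: TP=158, FP=23+26+58=107, FN=26+18+22=66 → 316/489 = 0.64622
  II: TP=172, FP=26+24+50=100, FN=23+21+19=63 → 344/507 = 0.67850
  III: TP=165, FP=18+21+46=85, FN=26+24+17=67 → 330/482 = 0.68465
  IV: TP=128, FP=22+19+17=58, FN=58+50+46=154 → 256/468 = 0.54701
Macro-F1 score = mean = (0.64622 + 0.67850 + 0.68465 + 0.54701) / 4 = 0.6391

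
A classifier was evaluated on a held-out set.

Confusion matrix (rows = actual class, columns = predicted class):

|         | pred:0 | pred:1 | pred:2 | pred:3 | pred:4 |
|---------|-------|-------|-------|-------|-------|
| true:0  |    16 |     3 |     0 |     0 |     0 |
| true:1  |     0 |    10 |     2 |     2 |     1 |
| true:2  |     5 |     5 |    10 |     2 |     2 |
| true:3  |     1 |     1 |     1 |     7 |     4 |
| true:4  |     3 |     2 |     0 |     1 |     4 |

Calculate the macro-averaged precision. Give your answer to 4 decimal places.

Per-class precision (TP/(TP+FP)):
  0: TP=16, FP=0+5+1+3=9 → 16/25 = 0.64000
  1: TP=10, FP=3+5+1+2=11 → 10/21 = 0.47619
  2: TP=10, FP=0+2+1+0=3 → 10/13 = 0.76923
  3: TP=7, FP=0+2+2+1=5 → 7/12 = 0.58333
  4: TP=4, FP=0+1+2+4=7 → 4/11 = 0.36364
Macro-precision = mean = (0.64000 + 0.47619 + 0.76923 + 0.58333 + 0.36364) / 5 = 0.5665

0.5665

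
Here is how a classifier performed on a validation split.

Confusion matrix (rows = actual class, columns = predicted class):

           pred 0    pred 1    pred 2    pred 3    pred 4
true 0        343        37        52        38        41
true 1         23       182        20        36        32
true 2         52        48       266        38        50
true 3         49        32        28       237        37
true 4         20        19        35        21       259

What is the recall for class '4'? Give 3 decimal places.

One-vs-rest for '4': TP = diagonal; FP = other classes predicted '4'; FN = '4' predicted as other.
recall = TP/(TP+FN).
4: TP=259, FN=20+19+35+21=95 → 259/354 = 0.7316

0.732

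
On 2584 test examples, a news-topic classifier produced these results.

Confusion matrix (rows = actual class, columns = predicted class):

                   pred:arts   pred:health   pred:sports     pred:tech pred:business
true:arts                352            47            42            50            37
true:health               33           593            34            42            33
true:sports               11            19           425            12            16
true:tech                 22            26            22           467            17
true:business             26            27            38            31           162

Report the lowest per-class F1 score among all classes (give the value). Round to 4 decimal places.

0.5902

Per-class F1 score (2·TP/(2·TP+FP+FN)):
  arts: TP=352, FP=33+11+22+26=92, FN=47+42+50+37=176 → 704/972 = 0.72428
  health: TP=593, FP=47+19+26+27=119, FN=33+34+42+33=142 → 1186/1447 = 0.81963
  sports: TP=425, FP=42+34+22+38=136, FN=11+19+12+16=58 → 850/1044 = 0.81418
  tech: TP=467, FP=50+42+12+31=135, FN=22+26+22+17=87 → 934/1156 = 0.80796
  business: TP=162, FP=37+33+16+17=103, FN=26+27+38+31=122 → 324/549 = 0.59016
Lowest is class 'business' with F1 score = 0.5902.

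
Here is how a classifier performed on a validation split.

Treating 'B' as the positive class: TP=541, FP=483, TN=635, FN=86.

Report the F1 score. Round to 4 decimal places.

0.6554

Precision = TP/(TP+FP) = 541/1024 = 0.5283
Recall = TP/(TP+FN) = 541/627 = 0.8628
F1 = 2·TP/(2·TP+FP+FN) = 1082/1651 = 0.6554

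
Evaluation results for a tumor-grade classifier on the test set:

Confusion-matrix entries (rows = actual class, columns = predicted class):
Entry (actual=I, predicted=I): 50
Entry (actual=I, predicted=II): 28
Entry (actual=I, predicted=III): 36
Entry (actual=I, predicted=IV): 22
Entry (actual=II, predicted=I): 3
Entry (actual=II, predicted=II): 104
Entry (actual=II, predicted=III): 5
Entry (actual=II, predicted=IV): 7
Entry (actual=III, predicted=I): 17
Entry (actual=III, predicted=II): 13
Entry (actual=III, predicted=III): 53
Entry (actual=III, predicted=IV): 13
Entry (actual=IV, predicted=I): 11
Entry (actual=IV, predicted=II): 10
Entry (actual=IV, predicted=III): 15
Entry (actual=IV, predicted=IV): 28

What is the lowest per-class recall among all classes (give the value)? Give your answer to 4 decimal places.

0.3676

Per-class recall (TP/(TP+FN)):
  I: TP=50, FN=28+36+22=86 → 50/136 = 0.36765
  II: TP=104, FN=3+5+7=15 → 104/119 = 0.87395
  III: TP=53, FN=17+13+13=43 → 53/96 = 0.55208
  IV: TP=28, FN=11+10+15=36 → 28/64 = 0.43750
Lowest is class 'I' with recall = 0.3676.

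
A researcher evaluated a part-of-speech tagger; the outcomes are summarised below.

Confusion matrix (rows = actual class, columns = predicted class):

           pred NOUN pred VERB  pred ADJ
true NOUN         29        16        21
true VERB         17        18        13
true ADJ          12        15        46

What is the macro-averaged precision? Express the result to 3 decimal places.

Per-class precision (TP/(TP+FP)):
  NOUN: TP=29, FP=17+12=29 → 29/58 = 0.5000
  VERB: TP=18, FP=16+15=31 → 18/49 = 0.3673
  ADJ: TP=46, FP=21+13=34 → 46/80 = 0.5750
Macro-precision = mean = (0.5000 + 0.3673 + 0.5750) / 3 = 0.481

0.481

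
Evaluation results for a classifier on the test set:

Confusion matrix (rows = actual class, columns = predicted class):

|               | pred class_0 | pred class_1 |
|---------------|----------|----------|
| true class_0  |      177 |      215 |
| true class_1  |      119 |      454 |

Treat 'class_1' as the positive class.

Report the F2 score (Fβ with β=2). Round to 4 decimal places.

Fβ = (1+β²)·TP / ((1+β²)·TP + β²·FN + FP), with β²=4
= 5·454 / (5·454 + 4·119 + 215) = 0.7666

0.7666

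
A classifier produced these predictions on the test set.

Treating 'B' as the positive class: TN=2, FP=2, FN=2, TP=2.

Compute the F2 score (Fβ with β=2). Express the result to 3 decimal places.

0.500

Fβ = (1+β²)·TP / ((1+β²)·TP + β²·FN + FP), with β²=4
= 5·2 / (5·2 + 4·2 + 2) = 0.500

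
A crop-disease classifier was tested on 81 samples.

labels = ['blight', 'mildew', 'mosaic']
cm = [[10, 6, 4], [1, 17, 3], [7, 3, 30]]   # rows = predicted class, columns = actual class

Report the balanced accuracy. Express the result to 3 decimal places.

Balanced accuracy = mean of per-class recall.
  blight: recall = 10/18 = 0.5556
  mildew: recall = 17/26 = 0.6538
  mosaic: recall = 30/37 = 0.8108
Mean = (0.5556 + 0.6538 + 0.8108) / 3 = 0.673

0.673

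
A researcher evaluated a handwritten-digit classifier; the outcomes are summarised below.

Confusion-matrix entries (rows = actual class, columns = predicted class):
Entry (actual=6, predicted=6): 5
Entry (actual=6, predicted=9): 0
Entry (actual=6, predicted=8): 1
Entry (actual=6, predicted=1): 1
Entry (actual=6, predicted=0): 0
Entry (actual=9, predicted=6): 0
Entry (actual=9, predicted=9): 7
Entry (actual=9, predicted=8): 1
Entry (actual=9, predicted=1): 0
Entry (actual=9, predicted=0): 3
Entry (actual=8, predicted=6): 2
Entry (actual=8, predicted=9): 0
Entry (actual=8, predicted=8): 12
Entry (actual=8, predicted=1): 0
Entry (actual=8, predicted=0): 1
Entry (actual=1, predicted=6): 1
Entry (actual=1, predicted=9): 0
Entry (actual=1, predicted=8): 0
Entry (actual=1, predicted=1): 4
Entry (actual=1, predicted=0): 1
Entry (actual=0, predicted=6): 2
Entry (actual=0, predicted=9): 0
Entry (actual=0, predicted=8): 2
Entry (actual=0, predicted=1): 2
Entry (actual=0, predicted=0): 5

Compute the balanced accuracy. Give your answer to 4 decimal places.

Balanced accuracy = mean of per-class recall.
  6: recall = 5/7 = 0.71429
  9: recall = 7/11 = 0.63636
  8: recall = 12/15 = 0.80000
  1: recall = 4/6 = 0.66667
  0: recall = 5/11 = 0.45455
Mean = (0.71429 + 0.63636 + 0.80000 + 0.66667 + 0.45455) / 5 = 0.6544

0.6544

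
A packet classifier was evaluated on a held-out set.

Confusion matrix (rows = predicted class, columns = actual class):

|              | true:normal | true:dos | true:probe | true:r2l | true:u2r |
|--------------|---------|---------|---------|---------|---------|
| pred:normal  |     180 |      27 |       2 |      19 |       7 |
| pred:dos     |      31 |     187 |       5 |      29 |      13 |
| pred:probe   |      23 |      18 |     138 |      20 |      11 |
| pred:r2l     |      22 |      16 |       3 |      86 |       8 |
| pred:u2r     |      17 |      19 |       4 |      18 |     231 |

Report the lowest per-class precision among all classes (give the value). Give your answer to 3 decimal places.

Per-class precision (TP/(TP+FP)):
  normal: TP=180, FP=27+2+19+7=55 → 180/235 = 0.7660
  dos: TP=187, FP=31+5+29+13=78 → 187/265 = 0.7057
  probe: TP=138, FP=23+18+20+11=72 → 138/210 = 0.6571
  r2l: TP=86, FP=22+16+3+8=49 → 86/135 = 0.6370
  u2r: TP=231, FP=17+19+4+18=58 → 231/289 = 0.7993
Lowest is class 'r2l' with precision = 0.637.

0.637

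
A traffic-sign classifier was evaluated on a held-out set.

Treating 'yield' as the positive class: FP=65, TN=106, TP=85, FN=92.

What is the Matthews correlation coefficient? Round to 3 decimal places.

MCC = (TP·TN − FP·FN) / √((TP+FP)(TP+FN)(TN+FP)(TN+FN))
Numerator = 85·106 − 65·92 = 3030
Denominator = √(150·177·171·198) = √898929900 = 29982.1597
MCC = 3030 / 29982.1597 = 0.101

0.101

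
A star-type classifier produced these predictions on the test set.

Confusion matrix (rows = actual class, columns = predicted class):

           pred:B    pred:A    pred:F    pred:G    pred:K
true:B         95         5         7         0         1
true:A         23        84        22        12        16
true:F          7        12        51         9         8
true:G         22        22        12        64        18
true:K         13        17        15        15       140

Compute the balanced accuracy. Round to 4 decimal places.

0.6329

Balanced accuracy = mean of per-class recall.
  B: recall = 95/108 = 0.87963
  A: recall = 84/157 = 0.53503
  F: recall = 51/87 = 0.58621
  G: recall = 64/138 = 0.46377
  K: recall = 140/200 = 0.70000
Mean = (0.87963 + 0.53503 + 0.58621 + 0.46377 + 0.70000) / 5 = 0.6329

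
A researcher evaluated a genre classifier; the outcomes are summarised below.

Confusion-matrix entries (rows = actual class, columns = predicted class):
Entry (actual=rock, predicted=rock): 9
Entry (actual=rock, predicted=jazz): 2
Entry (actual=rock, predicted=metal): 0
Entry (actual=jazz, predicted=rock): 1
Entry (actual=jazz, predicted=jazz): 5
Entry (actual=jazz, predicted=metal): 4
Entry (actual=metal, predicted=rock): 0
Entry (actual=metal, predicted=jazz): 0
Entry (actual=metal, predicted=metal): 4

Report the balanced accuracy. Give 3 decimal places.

0.773

Balanced accuracy = mean of per-class recall.
  rock: recall = 9/11 = 0.8182
  jazz: recall = 5/10 = 0.5000
  metal: recall = 4/4 = 1.0000
Mean = (0.8182 + 0.5000 + 1.0000) / 3 = 0.773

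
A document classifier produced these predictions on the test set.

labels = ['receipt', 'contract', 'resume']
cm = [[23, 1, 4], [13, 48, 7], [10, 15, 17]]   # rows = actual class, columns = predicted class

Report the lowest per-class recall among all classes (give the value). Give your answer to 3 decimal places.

Per-class recall (TP/(TP+FN)):
  receipt: TP=23, FN=1+4=5 → 23/28 = 0.8214
  contract: TP=48, FN=13+7=20 → 48/68 = 0.7059
  resume: TP=17, FN=10+15=25 → 17/42 = 0.4048
Lowest is class 'resume' with recall = 0.405.

0.405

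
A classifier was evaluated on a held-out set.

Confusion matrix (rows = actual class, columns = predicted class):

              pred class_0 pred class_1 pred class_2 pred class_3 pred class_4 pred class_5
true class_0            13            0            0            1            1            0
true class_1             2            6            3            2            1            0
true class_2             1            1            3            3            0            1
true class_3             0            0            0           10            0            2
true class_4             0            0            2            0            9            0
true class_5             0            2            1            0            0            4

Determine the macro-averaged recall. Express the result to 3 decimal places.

0.642

Per-class recall (TP/(TP+FN)):
  class_0: TP=13, FN=0+0+1+1+0=2 → 13/15 = 0.8667
  class_1: TP=6, FN=2+3+2+1+0=8 → 6/14 = 0.4286
  class_2: TP=3, FN=1+1+3+0+1=6 → 3/9 = 0.3333
  class_3: TP=10, FN=0+0+0+0+2=2 → 10/12 = 0.8333
  class_4: TP=9, FN=0+0+2+0+0=2 → 9/11 = 0.8182
  class_5: TP=4, FN=0+2+1+0+0=3 → 4/7 = 0.5714
Macro-recall = mean = (0.8667 + 0.4286 + 0.3333 + 0.8333 + 0.8182 + 0.5714) / 6 = 0.642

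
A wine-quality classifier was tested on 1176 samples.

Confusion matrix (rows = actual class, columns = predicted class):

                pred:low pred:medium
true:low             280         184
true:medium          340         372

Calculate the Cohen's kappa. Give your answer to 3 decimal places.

Observed agreement pₒ = trace/N = 652/1176 = 0.5544
Expected agreement pₑ = Σ (rowᵢ·colᵢ)/N² = (464·620 + 712·556)/1176² = 0.4943
κ = (pₒ − pₑ)/(1 − pₑ) = (0.5544 − 0.4943)/(1 − 0.4943) = 0.119

0.119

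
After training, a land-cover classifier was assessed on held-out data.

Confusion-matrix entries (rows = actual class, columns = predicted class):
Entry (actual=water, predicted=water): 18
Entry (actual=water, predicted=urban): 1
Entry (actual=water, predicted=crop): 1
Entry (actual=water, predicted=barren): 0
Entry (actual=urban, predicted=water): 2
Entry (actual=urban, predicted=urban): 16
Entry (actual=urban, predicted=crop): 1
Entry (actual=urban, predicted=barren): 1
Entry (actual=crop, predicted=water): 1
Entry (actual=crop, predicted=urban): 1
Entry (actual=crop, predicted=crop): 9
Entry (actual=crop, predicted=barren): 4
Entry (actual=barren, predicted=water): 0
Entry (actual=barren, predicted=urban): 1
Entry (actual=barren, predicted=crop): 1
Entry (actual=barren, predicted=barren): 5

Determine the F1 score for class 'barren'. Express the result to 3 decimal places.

Take TP from the diagonal, FP from the rest of the 'barren' prediction marginal, FN from the rest of the 'barren' actual marginal.
F1 score = 2·TP/(2·TP+FP+FN).
barren: TP=5, FP=0+1+4=5, FN=0+1+1=2 → 10/17 = 0.5882

0.588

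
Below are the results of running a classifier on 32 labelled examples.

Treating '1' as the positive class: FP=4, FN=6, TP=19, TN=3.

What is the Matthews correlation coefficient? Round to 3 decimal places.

0.173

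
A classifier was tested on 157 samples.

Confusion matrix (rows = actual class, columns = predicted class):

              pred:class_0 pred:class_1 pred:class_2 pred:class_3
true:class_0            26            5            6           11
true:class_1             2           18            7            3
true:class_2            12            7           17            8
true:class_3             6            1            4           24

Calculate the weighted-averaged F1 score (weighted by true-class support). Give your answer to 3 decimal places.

0.536

Per-class F1 score (2·TP/(2·TP+FP+FN)):
  class_0: TP=26, FP=2+12+6=20, FN=5+6+11=22 → 52/94 = 0.5532
  class_1: TP=18, FP=5+7+1=13, FN=2+7+3=12 → 36/61 = 0.5902
  class_2: TP=17, FP=6+7+4=17, FN=12+7+8=27 → 34/78 = 0.4359
  class_3: TP=24, FP=11+3+8=22, FN=6+1+4=11 → 48/81 = 0.5926
Weighted-F1 score = Σ (supportᵢ/N)·F1 scoreᵢ with N=157: (48/157)·0.5532 + (30/157)·0.5902 + (44/157)·0.4359 + (35/157)·0.5926 = 0.536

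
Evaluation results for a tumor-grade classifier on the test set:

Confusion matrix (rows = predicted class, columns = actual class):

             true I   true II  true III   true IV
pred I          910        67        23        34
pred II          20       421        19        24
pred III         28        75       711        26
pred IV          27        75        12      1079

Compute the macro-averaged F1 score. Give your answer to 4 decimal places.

0.8635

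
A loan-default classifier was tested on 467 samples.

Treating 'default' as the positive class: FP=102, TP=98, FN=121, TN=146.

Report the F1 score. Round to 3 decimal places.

0.468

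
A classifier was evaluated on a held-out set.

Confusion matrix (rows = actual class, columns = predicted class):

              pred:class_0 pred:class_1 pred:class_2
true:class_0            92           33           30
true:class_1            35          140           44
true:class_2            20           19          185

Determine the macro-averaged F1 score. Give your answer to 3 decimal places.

0.686

Per-class F1 score (2·TP/(2·TP+FP+FN)):
  class_0: TP=92, FP=35+20=55, FN=33+30=63 → 184/302 = 0.6093
  class_1: TP=140, FP=33+19=52, FN=35+44=79 → 280/411 = 0.6813
  class_2: TP=185, FP=30+44=74, FN=20+19=39 → 370/483 = 0.7660
Macro-F1 score = mean = (0.6093 + 0.6813 + 0.7660) / 3 = 0.686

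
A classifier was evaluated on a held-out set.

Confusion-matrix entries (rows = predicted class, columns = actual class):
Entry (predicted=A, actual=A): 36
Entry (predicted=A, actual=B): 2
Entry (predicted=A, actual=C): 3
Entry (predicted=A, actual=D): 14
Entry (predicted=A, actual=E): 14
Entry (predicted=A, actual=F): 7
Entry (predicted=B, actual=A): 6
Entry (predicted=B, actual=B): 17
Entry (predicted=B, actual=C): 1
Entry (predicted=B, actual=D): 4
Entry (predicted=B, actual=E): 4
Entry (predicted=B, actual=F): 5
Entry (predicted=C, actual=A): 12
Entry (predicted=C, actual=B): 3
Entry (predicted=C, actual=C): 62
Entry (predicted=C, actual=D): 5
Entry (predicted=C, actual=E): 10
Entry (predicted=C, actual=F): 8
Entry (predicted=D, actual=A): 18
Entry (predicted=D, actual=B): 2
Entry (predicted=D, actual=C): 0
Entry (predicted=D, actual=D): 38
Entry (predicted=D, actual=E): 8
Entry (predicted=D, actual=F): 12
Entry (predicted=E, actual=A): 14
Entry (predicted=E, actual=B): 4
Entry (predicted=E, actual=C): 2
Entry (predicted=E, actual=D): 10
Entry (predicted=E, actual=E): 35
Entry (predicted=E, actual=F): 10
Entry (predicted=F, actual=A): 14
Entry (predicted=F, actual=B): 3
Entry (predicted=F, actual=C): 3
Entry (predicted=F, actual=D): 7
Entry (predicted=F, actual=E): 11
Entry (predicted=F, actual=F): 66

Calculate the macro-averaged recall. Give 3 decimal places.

Per-class recall (TP/(TP+FN)):
  A: TP=36, FN=6+12+18+14+14=64 → 36/100 = 0.3600
  B: TP=17, FN=2+3+2+4+3=14 → 17/31 = 0.5484
  C: TP=62, FN=3+1+0+2+3=9 → 62/71 = 0.8732
  D: TP=38, FN=14+4+5+10+7=40 → 38/78 = 0.4872
  E: TP=35, FN=14+4+10+8+11=47 → 35/82 = 0.4268
  F: TP=66, FN=7+5+8+12+10=42 → 66/108 = 0.6111
Macro-recall = mean = (0.3600 + 0.5484 + 0.8732 + 0.4872 + 0.4268 + 0.6111) / 6 = 0.551

0.551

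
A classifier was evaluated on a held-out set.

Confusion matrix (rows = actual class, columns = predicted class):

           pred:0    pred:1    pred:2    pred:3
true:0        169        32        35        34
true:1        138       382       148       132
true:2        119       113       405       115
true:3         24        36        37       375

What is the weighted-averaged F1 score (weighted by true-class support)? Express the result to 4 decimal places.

Per-class F1 score (2·TP/(2·TP+FP+FN)):
  0: TP=169, FP=138+119+24=281, FN=32+35+34=101 → 338/720 = 0.46944
  1: TP=382, FP=32+113+36=181, FN=138+148+132=418 → 764/1363 = 0.56053
  2: TP=405, FP=35+148+37=220, FN=119+113+115=347 → 810/1377 = 0.58824
  3: TP=375, FP=34+132+115=281, FN=24+36+37=97 → 750/1128 = 0.66489
Weighted-F1 score = Σ (supportᵢ/N)·F1 scoreᵢ with N=2294: (270/2294)·0.46944 + (800/2294)·0.56053 + (752/2294)·0.58824 + (472/2294)·0.66489 = 0.5804

0.5804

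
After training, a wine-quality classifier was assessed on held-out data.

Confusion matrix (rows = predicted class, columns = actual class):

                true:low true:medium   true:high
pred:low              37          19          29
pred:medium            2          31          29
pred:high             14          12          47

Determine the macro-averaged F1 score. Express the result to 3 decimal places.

0.521

Per-class F1 score (2·TP/(2·TP+FP+FN)):
  low: TP=37, FP=19+29=48, FN=2+14=16 → 74/138 = 0.5362
  medium: TP=31, FP=2+29=31, FN=19+12=31 → 62/124 = 0.5000
  high: TP=47, FP=14+12=26, FN=29+29=58 → 94/178 = 0.5281
Macro-F1 score = mean = (0.5362 + 0.5000 + 0.5281) / 3 = 0.521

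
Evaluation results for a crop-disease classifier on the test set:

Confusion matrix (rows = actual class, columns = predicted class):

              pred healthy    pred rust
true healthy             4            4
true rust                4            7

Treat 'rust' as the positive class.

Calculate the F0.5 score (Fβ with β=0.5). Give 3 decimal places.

Fβ = (1+β²)·TP / ((1+β²)·TP + β²·FN + FP), with β²=1/4
= 1.25·7 / (1.25·7 + 0.25·4 + 4) = 0.636

0.636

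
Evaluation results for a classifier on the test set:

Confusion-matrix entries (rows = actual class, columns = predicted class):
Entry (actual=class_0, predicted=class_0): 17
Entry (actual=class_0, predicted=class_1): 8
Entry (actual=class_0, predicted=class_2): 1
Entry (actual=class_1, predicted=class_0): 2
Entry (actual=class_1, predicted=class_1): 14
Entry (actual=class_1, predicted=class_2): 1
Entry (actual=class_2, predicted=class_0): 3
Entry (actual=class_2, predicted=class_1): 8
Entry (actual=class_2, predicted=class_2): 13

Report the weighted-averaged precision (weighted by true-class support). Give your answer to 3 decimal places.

0.729

Per-class precision (TP/(TP+FP)):
  class_0: TP=17, FP=2+3=5 → 17/22 = 0.7727
  class_1: TP=14, FP=8+8=16 → 14/30 = 0.4667
  class_2: TP=13, FP=1+1=2 → 13/15 = 0.8667
Weighted-precision = Σ (supportᵢ/N)·precisionᵢ with N=67: (26/67)·0.7727 + (17/67)·0.4667 + (24/67)·0.8667 = 0.729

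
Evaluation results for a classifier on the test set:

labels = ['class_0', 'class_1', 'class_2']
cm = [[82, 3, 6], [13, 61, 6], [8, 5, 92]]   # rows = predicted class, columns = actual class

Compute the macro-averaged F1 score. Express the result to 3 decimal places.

Per-class F1 score (2·TP/(2·TP+FP+FN)):
  class_0: TP=82, FP=3+6=9, FN=13+8=21 → 164/194 = 0.8454
  class_1: TP=61, FP=13+6=19, FN=3+5=8 → 122/149 = 0.8188
  class_2: TP=92, FP=8+5=13, FN=6+6=12 → 184/209 = 0.8804
Macro-F1 score = mean = (0.8454 + 0.8188 + 0.8804) / 3 = 0.848

0.848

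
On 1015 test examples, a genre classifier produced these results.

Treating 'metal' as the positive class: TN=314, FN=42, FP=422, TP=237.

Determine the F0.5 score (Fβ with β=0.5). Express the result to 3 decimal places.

Fβ = (1+β²)·TP / ((1+β²)·TP + β²·FN + FP), with β²=1/4
= 1.25·237 / (1.25·237 + 0.25·42 + 422) = 0.407

0.407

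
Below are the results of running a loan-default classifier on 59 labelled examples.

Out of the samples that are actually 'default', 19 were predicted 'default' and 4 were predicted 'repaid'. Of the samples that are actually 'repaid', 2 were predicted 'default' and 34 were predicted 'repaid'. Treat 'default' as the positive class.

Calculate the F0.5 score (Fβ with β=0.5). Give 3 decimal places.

0.888

Fβ = (1+β²)·TP / ((1+β²)·TP + β²·FN + FP), with β²=1/4
= 1.25·19 / (1.25·19 + 0.25·4 + 2) = 0.888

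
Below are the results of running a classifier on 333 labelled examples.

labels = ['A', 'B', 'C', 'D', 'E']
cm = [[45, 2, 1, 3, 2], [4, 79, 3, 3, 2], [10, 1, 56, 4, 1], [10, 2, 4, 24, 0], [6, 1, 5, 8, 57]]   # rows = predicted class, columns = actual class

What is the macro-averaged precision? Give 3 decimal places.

0.767

Per-class precision (TP/(TP+FP)):
  A: TP=45, FP=2+1+3+2=8 → 45/53 = 0.8491
  B: TP=79, FP=4+3+3+2=12 → 79/91 = 0.8681
  C: TP=56, FP=10+1+4+1=16 → 56/72 = 0.7778
  D: TP=24, FP=10+2+4+0=16 → 24/40 = 0.6000
  E: TP=57, FP=6+1+5+8=20 → 57/77 = 0.7403
Macro-precision = mean = (0.8491 + 0.8681 + 0.7778 + 0.6000 + 0.7403) / 5 = 0.767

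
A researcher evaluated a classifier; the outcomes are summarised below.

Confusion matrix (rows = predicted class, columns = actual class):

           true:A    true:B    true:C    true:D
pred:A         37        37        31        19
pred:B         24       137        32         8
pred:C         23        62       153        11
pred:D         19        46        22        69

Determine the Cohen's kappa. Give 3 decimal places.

0.371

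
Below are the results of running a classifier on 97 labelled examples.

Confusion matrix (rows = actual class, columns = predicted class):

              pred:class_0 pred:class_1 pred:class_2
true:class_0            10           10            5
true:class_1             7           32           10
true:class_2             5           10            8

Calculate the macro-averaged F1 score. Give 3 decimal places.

0.469

Per-class F1 score (2·TP/(2·TP+FP+FN)):
  class_0: TP=10, FP=7+5=12, FN=10+5=15 → 20/47 = 0.4255
  class_1: TP=32, FP=10+10=20, FN=7+10=17 → 64/101 = 0.6337
  class_2: TP=8, FP=5+10=15, FN=5+10=15 → 16/46 = 0.3478
Macro-F1 score = mean = (0.4255 + 0.6337 + 0.3478) / 3 = 0.469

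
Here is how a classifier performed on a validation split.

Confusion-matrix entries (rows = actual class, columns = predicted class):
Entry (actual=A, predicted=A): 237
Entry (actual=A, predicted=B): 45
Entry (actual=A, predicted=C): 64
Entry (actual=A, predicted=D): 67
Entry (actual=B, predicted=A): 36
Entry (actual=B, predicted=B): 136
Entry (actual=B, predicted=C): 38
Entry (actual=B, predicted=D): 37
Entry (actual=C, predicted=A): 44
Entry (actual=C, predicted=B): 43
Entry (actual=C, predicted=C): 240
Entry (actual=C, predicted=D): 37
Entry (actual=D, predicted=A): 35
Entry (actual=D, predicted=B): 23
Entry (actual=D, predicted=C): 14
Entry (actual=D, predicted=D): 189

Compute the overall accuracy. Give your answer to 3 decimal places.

Accuracy = trace / total = (237+136+240+189=802) / 1285 = 802/1285 = 0.624

0.624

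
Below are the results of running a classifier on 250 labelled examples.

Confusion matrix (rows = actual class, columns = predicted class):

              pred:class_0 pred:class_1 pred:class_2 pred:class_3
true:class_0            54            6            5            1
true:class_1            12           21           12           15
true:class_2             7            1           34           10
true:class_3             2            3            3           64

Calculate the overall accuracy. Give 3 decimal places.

Accuracy = trace / total = (54+21+34+64=173) / 250 = 173/250 = 0.692

0.692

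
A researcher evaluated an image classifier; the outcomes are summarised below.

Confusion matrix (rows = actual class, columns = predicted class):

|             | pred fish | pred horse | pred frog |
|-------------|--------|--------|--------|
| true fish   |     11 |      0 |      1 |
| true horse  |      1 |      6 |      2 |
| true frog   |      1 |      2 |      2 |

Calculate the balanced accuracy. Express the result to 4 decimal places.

Balanced accuracy = mean of per-class recall.
  fish: recall = 11/12 = 0.91667
  horse: recall = 6/9 = 0.66667
  frog: recall = 2/5 = 0.40000
Mean = (0.91667 + 0.66667 + 0.40000) / 3 = 0.6611

0.6611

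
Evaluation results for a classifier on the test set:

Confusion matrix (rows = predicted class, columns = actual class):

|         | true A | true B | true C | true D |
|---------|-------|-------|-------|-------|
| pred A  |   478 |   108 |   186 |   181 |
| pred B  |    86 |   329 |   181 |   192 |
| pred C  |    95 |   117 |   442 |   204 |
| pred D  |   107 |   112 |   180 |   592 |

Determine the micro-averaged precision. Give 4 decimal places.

Micro-averaging pools counts across classes: ΣTP=1841, ΣFP=1749, ΣFN=1749.
Micro-precision = TP/(TP+FP) on pooled counts = 0.5128 (equals overall accuracy in single-label multiclass).

0.5128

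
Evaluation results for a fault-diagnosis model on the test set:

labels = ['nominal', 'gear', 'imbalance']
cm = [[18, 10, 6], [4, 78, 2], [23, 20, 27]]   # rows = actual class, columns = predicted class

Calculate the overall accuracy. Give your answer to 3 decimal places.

Accuracy = trace / total = (18+78+27=123) / 188 = 123/188 = 0.654

0.654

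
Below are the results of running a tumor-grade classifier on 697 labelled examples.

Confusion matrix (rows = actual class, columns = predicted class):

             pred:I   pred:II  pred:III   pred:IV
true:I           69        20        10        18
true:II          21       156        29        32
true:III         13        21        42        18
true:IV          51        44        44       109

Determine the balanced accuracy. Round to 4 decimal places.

0.5329

Balanced accuracy = mean of per-class recall.
  I: recall = 69/117 = 0.58974
  II: recall = 156/238 = 0.65546
  III: recall = 42/94 = 0.44681
  IV: recall = 109/248 = 0.43952
Mean = (0.58974 + 0.65546 + 0.44681 + 0.43952) / 4 = 0.5329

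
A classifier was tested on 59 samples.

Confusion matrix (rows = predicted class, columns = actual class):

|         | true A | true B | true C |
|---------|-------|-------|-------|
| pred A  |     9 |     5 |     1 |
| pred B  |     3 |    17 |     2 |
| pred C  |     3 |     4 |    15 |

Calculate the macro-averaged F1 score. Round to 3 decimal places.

0.686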